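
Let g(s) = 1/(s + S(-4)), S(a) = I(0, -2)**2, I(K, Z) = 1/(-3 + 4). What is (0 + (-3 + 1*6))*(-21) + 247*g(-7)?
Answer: -625/6 ≈ -104.17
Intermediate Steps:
I(K, Z) = 1 (I(K, Z) = 1/1 = 1)
S(a) = 1 (S(a) = 1**2 = 1)
g(s) = 1/(1 + s) (g(s) = 1/(s + 1) = 1/(1 + s))
(0 + (-3 + 1*6))*(-21) + 247*g(-7) = (0 + (-3 + 1*6))*(-21) + 247/(1 - 7) = (0 + (-3 + 6))*(-21) + 247/(-6) = (0 + 3)*(-21) + 247*(-1/6) = 3*(-21) - 247/6 = -63 - 247/6 = -625/6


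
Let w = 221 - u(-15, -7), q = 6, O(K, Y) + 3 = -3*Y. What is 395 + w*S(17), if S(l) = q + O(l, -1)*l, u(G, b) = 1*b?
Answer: 1763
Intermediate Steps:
O(K, Y) = -3 - 3*Y
u(G, b) = b
S(l) = 6 (S(l) = 6 + (-3 - 3*(-1))*l = 6 + (-3 + 3)*l = 6 + 0*l = 6 + 0 = 6)
w = 228 (w = 221 - 1*(-7) = 221 + 7 = 228)
395 + w*S(17) = 395 + 228*6 = 395 + 1368 = 1763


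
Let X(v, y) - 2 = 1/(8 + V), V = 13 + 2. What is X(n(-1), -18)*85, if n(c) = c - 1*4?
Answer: 3995/23 ≈ 173.70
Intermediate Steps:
n(c) = -4 + c (n(c) = c - 4 = -4 + c)
V = 15
X(v, y) = 47/23 (X(v, y) = 2 + 1/(8 + 15) = 2 + 1/23 = 47/23)
X(n(-1), -18)*85 = (47/23)*85 = 3995/23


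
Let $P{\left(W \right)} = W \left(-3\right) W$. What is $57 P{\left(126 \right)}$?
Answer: $-2714796$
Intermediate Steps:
$P{\left(W \right)} = - 3 W^{2}$ ($P{\left(W \right)} = - 3 W W = - 3 W^{2}$)
$57 P{\left(126 \right)} = 57 \left(- 3 \cdot 126^{2}\right) = 57 \left(\left(-3\right) 15876\right) = 57 \left(-47628\right) = -2714796$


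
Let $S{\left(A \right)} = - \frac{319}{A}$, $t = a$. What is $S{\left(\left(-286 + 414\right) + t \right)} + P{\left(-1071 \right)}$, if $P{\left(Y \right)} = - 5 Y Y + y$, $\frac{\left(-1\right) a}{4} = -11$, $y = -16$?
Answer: $- \frac{986458331}{172} \approx -5.7352 \cdot 10^{6}$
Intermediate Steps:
$a = 44$ ($a = \left(-4\right) \left(-11\right) = 44$)
$t = 44$
$P{\left(Y \right)} = -16 - 5 Y^{2}$ ($P{\left(Y \right)} = - 5 Y Y - 16 = - 5 Y^{2} - 16 = -16 - 5 Y^{2}$)
$S{\left(\left(-286 + 414\right) + t \right)} + P{\left(-1071 \right)} = - \frac{319}{\left(-286 + 414\right) + 44} - \left(16 + 5 \left(-1071\right)^{2}\right) = - \frac{319}{128 + 44} - 5735221 = - \frac{319}{172} - 5735221 = - \frac{986458331}{172}$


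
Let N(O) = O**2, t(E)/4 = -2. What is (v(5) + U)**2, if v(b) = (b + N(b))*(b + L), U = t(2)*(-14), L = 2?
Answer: 103684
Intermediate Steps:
t(E) = -8 (t(E) = 4*(-2) = -8)
U = 112 (U = -8*(-14) = 112)
v(b) = (2 + b)*(b + b**2) (v(b) = (b + b**2)*(b + 2) = (b + b**2)*(2 + b) = (2 + b)*(b + b**2))
(v(5) + U)**2 = (5*(2 + 5**2 + 3*5) + 112)**2 = (5*(2 + 25 + 15) + 112)**2 = (5*42 + 112)**2 = (210 + 112)**2 = 322**2 = 103684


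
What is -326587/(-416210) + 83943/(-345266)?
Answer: 19455367778/35925790465 ≈ 0.54154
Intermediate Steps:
-326587/(-416210) + 83943/(-345266) = -326587*(-1/416210) + 83943*(-1/345266) = 326587/416210 - 83943/345266 = 19455367778/35925790465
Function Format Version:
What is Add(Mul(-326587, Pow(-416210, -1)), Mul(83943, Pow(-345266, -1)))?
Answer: Rational(19455367778, 35925790465) ≈ 0.54154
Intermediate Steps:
Add(Mul(-326587, Pow(-416210, -1)), Mul(83943, Pow(-345266, -1))) = Add(Mul(-326587, Rational(-1, 416210)), Mul(83943, Rational(-1, 345266))) = Add(Rational(326587, 416210), Rational(-83943, 345266)) = Rational(19455367778, 35925790465)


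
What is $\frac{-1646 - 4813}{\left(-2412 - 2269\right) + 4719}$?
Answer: $- \frac{6459}{38} \approx -169.97$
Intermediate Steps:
$\frac{-1646 - 4813}{\left(-2412 - 2269\right) + 4719} = - \frac{6459}{\left(-2412 - 2269\right) + 4719} = - \frac{6459}{-4681 + 4719} = - \frac{6459}{38}$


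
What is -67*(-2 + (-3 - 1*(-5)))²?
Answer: 0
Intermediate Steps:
-67*(-2 + (-3 - 1*(-5)))² = -67*(-2 + (-3 + 5))² = -67*(-2 + 2)² = -67*0² = -67*0 = 0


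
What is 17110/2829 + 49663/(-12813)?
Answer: 26244601/12082659 ≈ 2.1721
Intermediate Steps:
17110/2829 + 49663/(-12813) = 17110*(1/2829) + 49663*(-1/12813) = 17110/2829 - 49663/12813 = 26244601/12082659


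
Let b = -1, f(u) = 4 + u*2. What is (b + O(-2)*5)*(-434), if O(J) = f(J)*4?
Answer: 434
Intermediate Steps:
f(u) = 4 + 2*u
O(J) = 16 + 8*J (O(J) = (4 + 2*J)*4 = 16 + 8*J)
(b + O(-2)*5)*(-434) = (-1 + (16 + 8*(-2))*5)*(-434) = (-1 + (16 - 16)*5)*(-434) = (-1 + 0*5)*(-434) = (-1 + 0)*(-434) = -1*(-434) = 434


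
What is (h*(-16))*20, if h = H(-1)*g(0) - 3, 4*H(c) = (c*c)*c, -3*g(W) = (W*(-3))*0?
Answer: 960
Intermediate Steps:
g(W) = 0 (g(W) = -W*(-3)*0/3 = -(-3*W)*0/3 = -⅓*0 = 0)
H(c) = c³/4 (H(c) = ((c*c)*c)/4 = (c²*c)/4 = c³/4)
h = -3 (h = ((¼)*(-1)³)*0 - 3 = ((¼)*(-1))*0 - 3 = -¼*0 - 3 = 0 - 3 = -3)
(h*(-16))*20 = -3*(-16)*20 = 48*20 = 960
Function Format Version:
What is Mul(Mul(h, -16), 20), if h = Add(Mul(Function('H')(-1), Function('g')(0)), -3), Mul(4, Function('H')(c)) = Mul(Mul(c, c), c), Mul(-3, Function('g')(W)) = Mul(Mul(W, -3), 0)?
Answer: 960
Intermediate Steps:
Function('g')(W) = 0 (Function('g')(W) = Mul(Rational(-1, 3), Mul(Mul(W, -3), 0)) = Mul(Rational(-1, 3), Mul(Mul(-3, W), 0)) = Mul(Rational(-1, 3), 0) = 0)
Function('H')(c) = Mul(Rational(1, 4), Pow(c, 3)) (Function('H')(c) = Mul(Rational(1, 4), Mul(Mul(c, c), c)) = Mul(Rational(1, 4), Mul(Pow(c, 2), c)) = Mul(Rational(1, 4), Pow(c, 3)))
h = -3 (h = Add(Mul(Mul(Rational(1, 4), Pow(-1, 3)), 0), -3) = Add(Mul(Mul(Rational(1, 4), -1), 0), -3) = Add(Mul(Rational(-1, 4), 0), -3) = Add(0, -3) = -3)
Mul(Mul(h, -16), 20) = Mul(Mul(-3, -16), 20) = Mul(48, 20) = 960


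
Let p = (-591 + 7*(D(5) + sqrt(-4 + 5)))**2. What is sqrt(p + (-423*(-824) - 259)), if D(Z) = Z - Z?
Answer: sqrt(689349) ≈ 830.27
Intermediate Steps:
D(Z) = 0
p = 341056 (p = (-591 + 7*(0 + sqrt(-4 + 5)))**2 = (-591 + 7*(0 + sqrt(1)))**2 = (-591 + 7*(0 + 1))**2 = (-591 + 7*1)**2 = (-591 + 7)**2 = (-584)**2 = 341056)
sqrt(p + (-423*(-824) - 259)) = sqrt(341056 + (-423*(-824) - 259)) = sqrt(341056 + (348552 - 259)) = sqrt(341056 + 348293) = sqrt(689349)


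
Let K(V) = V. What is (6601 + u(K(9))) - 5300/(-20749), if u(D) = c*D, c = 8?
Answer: 138463377/20749 ≈ 6673.3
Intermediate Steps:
u(D) = 8*D
(6601 + u(K(9))) - 5300/(-20749) = (6601 + 8*9) - 5300/(-20749) = (6601 + 72) - 5300*(-1/20749) = 6673 + 5300/20749 = 138463377/20749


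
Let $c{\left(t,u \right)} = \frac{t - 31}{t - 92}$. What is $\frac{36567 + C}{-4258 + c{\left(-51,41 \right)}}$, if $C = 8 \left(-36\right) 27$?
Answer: $- \frac{4117113}{608812} \approx -6.7625$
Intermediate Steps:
$c{\left(t,u \right)} = \frac{-31 + t}{-92 + t}$
$C = -7776$ ($C = \left(-288\right) 27 = -7776$)
$\frac{36567 + C}{-4258 + c{\left(-51,41 \right)}} = \frac{36567 - 7776}{-4258 + \frac{-31 - 51}{-92 - 51}} = \frac{28791}{-4258 + \frac{1}{-143} \left(-82\right)} = \frac{28791}{-4258 - - \frac{82}{143}} = \frac{28791}{-4258 + \frac{82}{143}} = \frac{28791}{- \frac{608812}{143}} = 28791 \left(- \frac{143}{608812}\right) = - \frac{4117113}{608812}$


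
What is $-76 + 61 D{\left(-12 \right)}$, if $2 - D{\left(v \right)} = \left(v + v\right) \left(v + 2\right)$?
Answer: $-14594$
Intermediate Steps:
$D{\left(v \right)} = 2 - 2 v \left(2 + v\right)$ ($D{\left(v \right)} = 2 - \left(v + v\right) \left(v + 2\right) = 2 - 2 v \left(2 + v\right)$)
$-76 + 61 D{\left(-12 \right)} = -76 + 61 \left(2 - -48 - 2 \left(-12\right)^{2}\right) = -76 + 61 \left(2 + 48 - 288\right) = -76 + 61 \left(-238\right) = -76 - 14518 = -14594$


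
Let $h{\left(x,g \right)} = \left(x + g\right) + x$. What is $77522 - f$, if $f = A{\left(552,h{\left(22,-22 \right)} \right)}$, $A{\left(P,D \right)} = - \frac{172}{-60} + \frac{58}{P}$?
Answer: $\frac{35658753}{460} \approx 77519.0$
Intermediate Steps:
$h{\left(x,g \right)} = g + 2 x$ ($h{\left(x,g \right)} = \left(g + x\right) + x = g + 2 x$)
$A{\left(P,D \right)} = \frac{43}{15} + \frac{58}{P}$ ($A{\left(P,D \right)} = \left(-172\right) \left(- \frac{1}{60}\right) + \frac{58}{P} = \frac{43}{15} + \frac{58}{P}$)
$f = \frac{1367}{460}$ ($f = \frac{43}{15} + \frac{58}{552} = \frac{43}{15} + 58 \cdot \frac{1}{552} = \frac{43}{15} + \frac{29}{276} = \frac{1367}{460} \approx 2.9717$)
$77522 - f = 77522 - \frac{1367}{460} = \frac{35658753}{460}$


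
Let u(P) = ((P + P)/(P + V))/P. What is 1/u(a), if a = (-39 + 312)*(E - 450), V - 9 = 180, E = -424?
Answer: -238413/2 ≈ -1.1921e+5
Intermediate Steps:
V = 189 (V = 9 + 180 = 189)
a = -238602 (a = (-39 + 312)*(-424 - 450) = 273*(-874) = -238602)
u(P) = 2/(189 + P) (u(P) = ((P + P)/(P + 189))/P = ((2*P)/(189 + P))/P = (2*P/(189 + P))/P = 2/(189 + P))
1/u(a) = 1/(2/(189 - 238602)) = 1/(2/(-238413)) = 1/(2*(-1/238413)) = 1/(-2/238413) = -238413/2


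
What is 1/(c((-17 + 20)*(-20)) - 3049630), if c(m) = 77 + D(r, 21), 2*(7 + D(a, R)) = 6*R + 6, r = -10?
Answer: -1/3049494 ≈ -3.2792e-7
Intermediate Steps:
D(a, R) = -4 + 3*R (D(a, R) = -7 + (6*R + 6)/2 = -7 + (6 + 6*R)/2 = -7 + (3 + 3*R) = -4 + 3*R)
c(m) = 136 (c(m) = 77 + (-4 + 3*21) = 77 + (-4 + 63) = 77 + 59 = 136)
1/(c((-17 + 20)*(-20)) - 3049630) = 1/(136 - 3049630) = 1/(-3049494) = -1/3049494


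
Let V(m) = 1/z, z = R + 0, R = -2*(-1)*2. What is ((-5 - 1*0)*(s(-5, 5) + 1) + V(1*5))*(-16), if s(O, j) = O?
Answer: -324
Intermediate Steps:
R = 4 (R = 2*2 = 4)
z = 4 (z = 4 + 0 = 4)
V(m) = ¼ (V(m) = 1/4 = ¼)
((-5 - 1*0)*(s(-5, 5) + 1) + V(1*5))*(-16) = ((-5 - 1*0)*(-5 + 1) + ¼)*(-16) = ((-5 + 0)*(-4) + ¼)*(-16) = (-5*(-4) + ¼)*(-16) = (20 + ¼)*(-16) = (81/4)*(-16) = -324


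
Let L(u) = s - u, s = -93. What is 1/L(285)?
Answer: -1/378 ≈ -0.0026455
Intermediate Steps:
L(u) = -93 - u
1/L(285) = 1/(-93 - 1*285) = 1/(-93 - 285) = 1/(-378) = -1/378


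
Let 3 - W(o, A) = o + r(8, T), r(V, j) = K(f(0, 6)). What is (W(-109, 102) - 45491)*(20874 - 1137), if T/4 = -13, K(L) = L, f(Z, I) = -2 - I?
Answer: -895487427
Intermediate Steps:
T = -52 (T = 4*(-13) = -52)
r(V, j) = -8 (r(V, j) = -2 - 1*6 = -2 - 6 = -8)
W(o, A) = 11 - o (W(o, A) = 3 - (o - 8) = 3 - (-8 + o) = 3 + (8 - o) = 11 - o)
(W(-109, 102) - 45491)*(20874 - 1137) = ((11 - 1*(-109)) - 45491)*(20874 - 1137) = ((11 + 109) - 45491)*19737 = (120 - 45491)*19737 = -45371*19737 = -895487427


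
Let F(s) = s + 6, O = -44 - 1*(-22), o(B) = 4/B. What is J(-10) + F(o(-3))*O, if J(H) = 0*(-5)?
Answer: -308/3 ≈ -102.67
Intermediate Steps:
J(H) = 0
O = -22 (O = -44 + 22 = -22)
F(s) = 6 + s
J(-10) + F(o(-3))*O = 0 + (6 + 4/(-3))*(-22) = 0 + (6 + 4*(-1/3))*(-22) = 0 + (6 - 4/3)*(-22) = 0 + (14/3)*(-22) = 0 - 308/3 = -308/3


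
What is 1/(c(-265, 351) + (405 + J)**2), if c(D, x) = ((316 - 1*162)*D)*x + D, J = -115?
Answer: -1/14240475 ≈ -7.0222e-8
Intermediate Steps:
c(D, x) = D + 154*D*x (c(D, x) = ((316 - 162)*D)*x + D = (154*D)*x + D = 154*D*x + D = D + 154*D*x)
1/(c(-265, 351) + (405 + J)**2) = 1/(-265*(1 + 154*351) + (405 - 115)**2) = 1/(-265*(1 + 54054) + 290**2) = 1/(-265*54055 + 84100) = 1/(-14324575 + 84100) = 1/(-14240475) = -1/14240475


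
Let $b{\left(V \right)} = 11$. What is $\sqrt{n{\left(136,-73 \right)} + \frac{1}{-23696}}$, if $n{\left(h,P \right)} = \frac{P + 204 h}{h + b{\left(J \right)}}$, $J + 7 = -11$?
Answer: $\frac{\sqrt{2913238973967}}{124404} \approx 13.72$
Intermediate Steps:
$J = -18$ ($J = -7 - 11 = -18$)
$n{\left(h,P \right)} = \frac{P + 204 h}{11 + h}$ ($n{\left(h,P \right)} = \frac{P + 204 h}{h + 11} = \frac{P + 204 h}{11 + h}$)
$\sqrt{n{\left(136,-73 \right)} + \frac{1}{-23696}} = \sqrt{\frac{-73 + 204 \cdot 136}{11 + 136} + \frac{1}{-23696}} = \sqrt{\frac{-73 + 27744}{147} - \frac{1}{23696}} = \sqrt{\frac{1}{147} \cdot 27671 - \frac{1}{23696}} = \sqrt{\frac{3953}{21} - \frac{1}{23696}} = \sqrt{\frac{93670267}{497616}} = \frac{\sqrt{2913238973967}}{124404}$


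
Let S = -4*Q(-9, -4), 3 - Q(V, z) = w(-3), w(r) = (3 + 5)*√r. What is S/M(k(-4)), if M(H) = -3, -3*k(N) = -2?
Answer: 4 - 32*I*√3/3 ≈ 4.0 - 18.475*I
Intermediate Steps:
k(N) = ⅔ (k(N) = -⅓*(-2) = ⅔)
w(r) = 8*√r
Q(V, z) = 3 - 8*I*√3 (Q(V, z) = 3 - 8*√(-3) = 3 - 8*I*√3)
S = -12 + 32*I*√3 (S = -4*(3 - 8*I*√3) = -12 + 32*I*√3 ≈ -12.0 + 55.426*I)
S/M(k(-4)) = (-12 + 32*I*√3)/(-3) = (-12 + 32*I*√3)*(-⅓) = 4 - 32*I*√3/3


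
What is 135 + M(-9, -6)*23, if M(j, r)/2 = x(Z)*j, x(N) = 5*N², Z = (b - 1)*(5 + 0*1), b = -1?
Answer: -206865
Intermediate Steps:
Z = -10 (Z = (-1 - 1)*(5 + 0*1) = -2*(5 + 0) = -2*5 = -10)
M(j, r) = 1000*j (M(j, r) = 2*((5*(-10)²)*j) = 2*((5*100)*j) = 2*(500*j) = 1000*j)
135 + M(-9, -6)*23 = 135 + (1000*(-9))*23 = 135 - 9000*23 = 135 - 207000 = -206865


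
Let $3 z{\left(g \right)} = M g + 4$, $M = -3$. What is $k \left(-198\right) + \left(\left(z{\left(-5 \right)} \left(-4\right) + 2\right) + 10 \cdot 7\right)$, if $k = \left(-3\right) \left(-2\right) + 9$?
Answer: $- \frac{8770}{3} \approx -2923.3$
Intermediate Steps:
$z{\left(g \right)} = \frac{4}{3} - g$ ($z{\left(g \right)} = \frac{- 3 g + 4}{3} = \frac{4 - 3 g}{3} = \frac{4}{3} - g$)
$k = 15$ ($k = 6 + 9 = 15$)
$k \left(-198\right) + \left(\left(z{\left(-5 \right)} \left(-4\right) + 2\right) + 10 \cdot 7\right) = 15 \left(-198\right) + \left(\left(\left(\frac{4}{3} - -5\right) \left(-4\right) + 2\right) + 10 \cdot 7\right) = -2970 + \left(\left(\left(\frac{4}{3} + 5\right) \left(-4\right) + 2\right) + 70\right) = -2970 + \left(\left(\frac{19}{3} \left(-4\right) + 2\right) + 70\right) = -2970 + \left(\left(- \frac{76}{3} + 2\right) + 70\right) = -2970 + \left(- \frac{70}{3} + 70\right) = -2970 + \frac{140}{3} = - \frac{8770}{3}$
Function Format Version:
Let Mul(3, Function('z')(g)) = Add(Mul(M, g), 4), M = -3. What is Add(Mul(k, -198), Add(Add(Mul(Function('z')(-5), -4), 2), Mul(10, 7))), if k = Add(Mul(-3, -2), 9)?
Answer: Rational(-8770, 3) ≈ -2923.3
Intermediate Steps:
Function('z')(g) = Add(Rational(4, 3), Mul(-1, g)) (Function('z')(g) = Mul(Rational(1, 3), Add(Mul(-3, g), 4)) = Mul(Rational(1, 3), Add(4, Mul(-3, g))) = Add(Rational(4, 3), Mul(-1, g)))
k = 15 (k = Add(6, 9) = 15)
Add(Mul(k, -198), Add(Add(Mul(Function('z')(-5), -4), 2), Mul(10, 7))) = Add(Mul(15, -198), Add(Add(Mul(Add(Rational(4, 3), Mul(-1, -5)), -4), 2), Mul(10, 7))) = Add(-2970, Add(Add(Mul(Add(Rational(4, 3), 5), -4), 2), 70)) = Add(-2970, Add(Add(Mul(Rational(19, 3), -4), 2), 70)) = Add(-2970, Add(Add(Rational(-76, 3), 2), 70)) = Add(-2970, Add(Rational(-70, 3), 70)) = Add(-2970, Rational(140, 3)) = Rational(-8770, 3)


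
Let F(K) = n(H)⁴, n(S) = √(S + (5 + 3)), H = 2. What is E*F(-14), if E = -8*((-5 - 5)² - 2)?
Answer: -78400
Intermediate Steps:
n(S) = √(8 + S) (n(S) = √(S + 8) = √(8 + S))
F(K) = 100 (F(K) = (√(8 + 2))⁴ = (√10)⁴ = 100)
E = -784 (E = -8*((-10)² - 2) = -8*(100 - 2) = -8*98 = -784)
E*F(-14) = -784*100 = -78400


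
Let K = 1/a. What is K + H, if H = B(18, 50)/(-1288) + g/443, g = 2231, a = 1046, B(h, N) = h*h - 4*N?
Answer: 184301375/37301929 ≈ 4.9408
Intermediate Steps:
B(h, N) = h² - 4*N
H = 704649/142646 (H = (18² - 4*50)/(-1288) + 2231/443 = (324 - 200)*(-1/1288) + 2231*(1/443) = 124*(-1/1288) + 2231/443 = -31/322 + 2231/443 = 704649/142646 ≈ 4.9398)
K = 1/1046 ≈ 0.00095602
K + H = 1/1046 + 704649/142646 = 184301375/37301929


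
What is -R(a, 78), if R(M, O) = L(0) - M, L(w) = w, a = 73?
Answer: 73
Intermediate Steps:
R(M, O) = -M (R(M, O) = 0 - M = -M)
-R(a, 78) = -(-1)*73 = -1*(-73) = 73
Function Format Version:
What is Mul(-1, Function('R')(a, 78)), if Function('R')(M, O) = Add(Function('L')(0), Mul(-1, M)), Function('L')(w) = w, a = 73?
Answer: 73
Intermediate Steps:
Function('R')(M, O) = Mul(-1, M) (Function('R')(M, O) = Add(0, Mul(-1, M)) = Mul(-1, M))
Mul(-1, Function('R')(a, 78)) = Mul(-1, Mul(-1, 73)) = Mul(-1, -73) = 73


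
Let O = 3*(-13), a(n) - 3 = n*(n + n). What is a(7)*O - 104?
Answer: -4043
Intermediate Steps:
a(n) = 3 + 2*n² (a(n) = 3 + n*(n + n) = 3 + n*(2*n) = 3 + 2*n²)
O = -39
a(7)*O - 104 = (3 + 2*7²)*(-39) - 104 = (3 + 2*49)*(-39) - 104 = (3 + 98)*(-39) - 104 = 101*(-39) - 104 = -3939 - 104 = -4043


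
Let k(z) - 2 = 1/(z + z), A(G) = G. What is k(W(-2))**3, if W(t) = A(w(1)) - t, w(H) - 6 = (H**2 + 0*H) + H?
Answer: 68921/8000 ≈ 8.6151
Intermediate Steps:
w(H) = 6 + H + H**2 (w(H) = 6 + ((H**2 + 0*H) + H) = 6 + ((H**2 + 0) + H) = 6 + (H**2 + H) = 6 + (H + H**2) = 6 + H + H**2)
W(t) = 8 - t (W(t) = (6 + 1 + 1**2) - t = (6 + 1 + 1) - t = 8 - t)
k(z) = 2 + 1/(2*z) (k(z) = 2 + 1/(z + z) = 2 + 1/(2*z))
k(W(-2))**3 = (2 + 1/(2*(8 - 1*(-2))))**3 = (2 + 1/(2*(8 + 2)))**3 = (2 + (1/2)/10)**3 = (2 + (1/2)*(1/10))**3 = (2 + 1/20)**3 = (41/20)**3 = 68921/8000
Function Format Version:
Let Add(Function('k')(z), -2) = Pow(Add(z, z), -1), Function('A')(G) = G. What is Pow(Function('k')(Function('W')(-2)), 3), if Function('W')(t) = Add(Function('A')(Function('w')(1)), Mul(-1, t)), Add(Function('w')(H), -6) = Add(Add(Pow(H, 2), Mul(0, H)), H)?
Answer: Rational(68921, 8000) ≈ 8.6151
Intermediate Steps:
Function('w')(H) = Add(6, H, Pow(H, 2)) (Function('w')(H) = Add(6, Add(Add(Pow(H, 2), Mul(0, H)), H)) = Add(6, Add(Add(Pow(H, 2), 0), H)) = Add(6, Add(Pow(H, 2), H)) = Add(6, Add(H, Pow(H, 2))) = Add(6, H, Pow(H, 2)))
Function('W')(t) = Add(8, Mul(-1, t)) (Function('W')(t) = Add(Add(6, 1, Pow(1, 2)), Mul(-1, t)) = Add(Add(6, 1, 1), Mul(-1, t)) = Add(8, Mul(-1, t)))
Function('k')(z) = Add(2, Mul(Rational(1, 2), Pow(z, -1))) (Function('k')(z) = Add(2, Pow(Add(z, z), -1)) = Add(2, Pow(Mul(2, z), -1)) = Add(2, Mul(Rational(1, 2), Pow(z, -1))))
Pow(Function('k')(Function('W')(-2)), 3) = Pow(Add(2, Mul(Rational(1, 2), Pow(Add(8, Mul(-1, -2)), -1))), 3) = Pow(Add(2, Mul(Rational(1, 2), Pow(Add(8, 2), -1))), 3) = Pow(Add(2, Mul(Rational(1, 2), Pow(10, -1))), 3) = Pow(Add(2, Mul(Rational(1, 2), Rational(1, 10))), 3) = Pow(Add(2, Rational(1, 20)), 3) = Pow(Rational(41, 20), 3) = Rational(68921, 8000)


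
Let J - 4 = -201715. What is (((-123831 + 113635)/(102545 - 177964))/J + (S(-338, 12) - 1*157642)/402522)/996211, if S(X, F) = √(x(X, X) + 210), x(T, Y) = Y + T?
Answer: -133232607129605/338905644218897708171 + I*√466/400996844142 ≈ -3.9313e-7 + 5.3833e-11*I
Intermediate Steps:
J = -201711 (J = 4 - 201715 = -201711)
x(T, Y) = T + Y
S(X, F) = √(210 + 2*X) (S(X, F) = √((X + X) + 210) = √(2*X + 210) = √(210 + 2*X))
(((-123831 + 113635)/(102545 - 177964))/J + (S(-338, 12) - 1*157642)/402522)/996211 = (((-123831 + 113635)/(102545 - 177964))/(-201711) + (√(210 + 2*(-338)) - 1*157642)/402522)/996211 = (-10196/(-75419)*(-1/201711) + (√(210 - 676) - 157642)*(1/402522))*(1/996211) = (-10196*(-1/75419)*(-1/201711) + (√(-466) - 157642)*(1/402522))*(1/996211) = ((10196/75419)*(-1/201711) + (I*√466 - 157642)*(1/402522))*(1/996211) = (-10196/15212841909 + (-157642 + I*√466)*(1/402522))*(1/996211) = (-10196/15212841909 + (-78821/201261 + I*√466/402522))*(1/996211) = (-133232607129605/340194641716361 + I*√466/402522)*(1/996211) = -133232607129605/338905644218897708171 + I*√466/400996844142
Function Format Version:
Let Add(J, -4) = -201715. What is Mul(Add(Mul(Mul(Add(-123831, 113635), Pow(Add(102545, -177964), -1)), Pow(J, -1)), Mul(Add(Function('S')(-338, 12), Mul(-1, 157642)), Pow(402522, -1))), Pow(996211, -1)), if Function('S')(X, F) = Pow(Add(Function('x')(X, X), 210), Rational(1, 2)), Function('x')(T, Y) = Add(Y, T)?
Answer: Add(Rational(-133232607129605, 338905644218897708171), Mul(Rational(1, 400996844142), I, Pow(466, Rational(1, 2)))) ≈ Add(-3.9313e-7, Mul(5.3833e-11, I))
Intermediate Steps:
J = -201711 (J = Add(4, -201715) = -201711)
Function('x')(T, Y) = Add(T, Y)
Function('S')(X, F) = Pow(Add(210, Mul(2, X)), Rational(1, 2)) (Function('S')(X, F) = Pow(Add(Add(X, X), 210), Rational(1, 2)) = Pow(Add(Mul(2, X), 210), Rational(1, 2)) = Pow(Add(210, Mul(2, X)), Rational(1, 2)))
Mul(Add(Mul(Mul(Add(-123831, 113635), Pow(Add(102545, -177964), -1)), Pow(J, -1)), Mul(Add(Function('S')(-338, 12), Mul(-1, 157642)), Pow(402522, -1))), Pow(996211, -1)) = Mul(Add(Mul(Mul(Add(-123831, 113635), Pow(Add(102545, -177964), -1)), Pow(-201711, -1)), Mul(Add(Pow(Add(210, Mul(2, -338)), Rational(1, 2)), Mul(-1, 157642)), Pow(402522, -1))), Pow(996211, -1)) = Mul(Add(Mul(Mul(-10196, Pow(-75419, -1)), Rational(-1, 201711)), Mul(Add(Pow(Add(210, -676), Rational(1, 2)), -157642), Rational(1, 402522))), Rational(1, 996211)) = Mul(Add(Mul(Mul(-10196, Rational(-1, 75419)), Rational(-1, 201711)), Mul(Add(Pow(-466, Rational(1, 2)), -157642), Rational(1, 402522))), Rational(1, 996211)) = Mul(Add(Mul(Rational(10196, 75419), Rational(-1, 201711)), Mul(Add(Mul(I, Pow(466, Rational(1, 2))), -157642), Rational(1, 402522))), Rational(1, 996211)) = Mul(Add(Rational(-10196, 15212841909), Mul(Add(-157642, Mul(I, Pow(466, Rational(1, 2)))), Rational(1, 402522))), Rational(1, 996211)) = Mul(Add(Rational(-10196, 15212841909), Add(Rational(-78821, 201261), Mul(Rational(1, 402522), I, Pow(466, Rational(1, 2))))), Rational(1, 996211)) = Mul(Add(Rational(-133232607129605, 340194641716361), Mul(Rational(1, 402522), I, Pow(466, Rational(1, 2)))), Rational(1, 996211)) = Add(Rational(-133232607129605, 338905644218897708171), Mul(Rational(1, 400996844142), I, Pow(466, Rational(1, 2))))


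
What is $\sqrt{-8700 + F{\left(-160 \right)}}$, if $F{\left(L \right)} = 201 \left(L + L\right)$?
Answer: $2 i \sqrt{18255} \approx 270.22 i$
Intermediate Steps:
$F{\left(L \right)} = 402 L$ ($F{\left(L \right)} = 201 \cdot 2 L = 402 L$)
$\sqrt{-8700 + F{\left(-160 \right)}} = \sqrt{-8700 + 402 \left(-160\right)} = \sqrt{-8700 - 64320} = \sqrt{-73020} = 2 i \sqrt{18255}$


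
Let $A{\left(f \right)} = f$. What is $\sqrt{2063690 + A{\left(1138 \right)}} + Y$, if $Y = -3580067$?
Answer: $-3580067 + 2 \sqrt{516207} \approx -3.5786 \cdot 10^{6}$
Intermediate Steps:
$\sqrt{2063690 + A{\left(1138 \right)}} + Y = \sqrt{2063690 + 1138} - 3580067 = \sqrt{2064828} - 3580067 = 2 \sqrt{516207} - 3580067 = -3580067 + 2 \sqrt{516207}$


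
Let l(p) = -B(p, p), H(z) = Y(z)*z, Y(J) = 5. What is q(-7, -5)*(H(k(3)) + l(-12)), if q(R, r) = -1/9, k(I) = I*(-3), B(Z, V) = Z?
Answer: 11/3 ≈ 3.6667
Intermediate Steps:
k(I) = -3*I
q(R, r) = -1/9 (q(R, r) = -1*1/9 = -1/9)
H(z) = 5*z
l(p) = -p
q(-7, -5)*(H(k(3)) + l(-12)) = -(5*(-3*3) - 1*(-12))/9 = -(5*(-9) + 12)/9 = -(-45 + 12)/9 = -1/9*(-33) = 11/3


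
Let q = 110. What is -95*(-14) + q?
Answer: 1440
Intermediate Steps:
-95*(-14) + q = -95*(-14) + 110 = 1330 + 110 = 1440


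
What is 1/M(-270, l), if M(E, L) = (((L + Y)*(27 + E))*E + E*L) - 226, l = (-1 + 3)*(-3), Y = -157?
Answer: -1/10693036 ≈ -9.3519e-8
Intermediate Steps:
l = -6 (l = 2*(-3) = -6)
M(E, L) = -226 + E*L + E*(-157 + L)*(27 + E) (M(E, L) = (((L - 157)*(27 + E))*E + E*L) - 226 = (((-157 + L)*(27 + E))*E + E*L) - 226 = (E*(-157 + L)*(27 + E) + E*L) - 226 = (E*L + E*(-157 + L)*(27 + E)) - 226 = -226 + E*L + E*(-157 + L)*(27 + E))
1/M(-270, l) = 1/(-226 - 4239*(-270) - 157*(-270)² - 6*(-270)² + 28*(-270)*(-6)) = 1/(-226 + 1144530 - 157*72900 - 6*72900 + 45360) = 1/(-226 + 1144530 - 11445300 - 437400 + 45360) = 1/(-10693036) = -1/10693036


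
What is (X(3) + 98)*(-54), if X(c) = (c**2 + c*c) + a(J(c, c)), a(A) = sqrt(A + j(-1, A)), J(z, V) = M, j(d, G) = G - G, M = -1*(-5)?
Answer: -6264 - 54*sqrt(5) ≈ -6384.8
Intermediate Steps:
M = 5
j(d, G) = 0
J(z, V) = 5
a(A) = sqrt(A) (a(A) = sqrt(A + 0) = sqrt(A))
X(c) = sqrt(5) + 2*c**2 (X(c) = (c**2 + c*c) + sqrt(5) = (c**2 + c**2) + sqrt(5) = 2*c**2 + sqrt(5) = sqrt(5) + 2*c**2)
(X(3) + 98)*(-54) = ((sqrt(5) + 2*3**2) + 98)*(-54) = ((sqrt(5) + 2*9) + 98)*(-54) = ((sqrt(5) + 18) + 98)*(-54) = ((18 + sqrt(5)) + 98)*(-54) = (116 + sqrt(5))*(-54) = -6264 - 54*sqrt(5)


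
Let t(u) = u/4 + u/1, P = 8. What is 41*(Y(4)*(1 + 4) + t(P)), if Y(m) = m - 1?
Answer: 1025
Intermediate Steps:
Y(m) = -1 + m
t(u) = 5*u/4 (t(u) = u*(¼) + u*1 = u/4 + u = 5*u/4)
41*(Y(4)*(1 + 4) + t(P)) = 41*((-1 + 4)*(1 + 4) + (5/4)*8) = 41*(3*5 + 10) = 41*(15 + 10) = 41*25 = 1025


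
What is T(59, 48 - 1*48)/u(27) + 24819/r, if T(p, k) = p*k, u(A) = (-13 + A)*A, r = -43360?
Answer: -24819/43360 ≈ -0.57239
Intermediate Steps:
u(A) = A*(-13 + A)
T(p, k) = k*p
T(59, 48 - 1*48)/u(27) + 24819/r = ((48 - 1*48)*59)/((27*(-13 + 27))) + 24819/(-43360) = ((48 - 48)*59)/((27*14)) + 24819*(-1/43360) = (0*59)/378 - 24819/43360 = 0*(1/378) - 24819/43360 = 0 - 24819/43360 = -24819/43360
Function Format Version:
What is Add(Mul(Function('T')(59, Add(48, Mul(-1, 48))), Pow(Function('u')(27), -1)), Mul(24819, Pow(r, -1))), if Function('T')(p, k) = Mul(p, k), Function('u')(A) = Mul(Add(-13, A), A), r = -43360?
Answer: Rational(-24819, 43360) ≈ -0.57239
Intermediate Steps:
Function('u')(A) = Mul(A, Add(-13, A))
Function('T')(p, k) = Mul(k, p)
Add(Mul(Function('T')(59, Add(48, Mul(-1, 48))), Pow(Function('u')(27), -1)), Mul(24819, Pow(r, -1))) = Add(Mul(Mul(Add(48, Mul(-1, 48)), 59), Pow(Mul(27, Add(-13, 27)), -1)), Mul(24819, Pow(-43360, -1))) = Add(Mul(Mul(Add(48, -48), 59), Pow(Mul(27, 14), -1)), Mul(24819, Rational(-1, 43360))) = Add(Mul(Mul(0, 59), Pow(378, -1)), Rational(-24819, 43360)) = Add(Mul(0, Rational(1, 378)), Rational(-24819, 43360)) = Add(0, Rational(-24819, 43360)) = Rational(-24819, 43360)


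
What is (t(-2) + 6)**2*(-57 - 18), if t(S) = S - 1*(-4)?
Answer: -4800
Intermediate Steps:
t(S) = 4 + S (t(S) = S + 4 = 4 + S)
(t(-2) + 6)**2*(-57 - 18) = ((4 - 2) + 6)**2*(-57 - 18) = (2 + 6)**2*(-75) = 8**2*(-75) = 64*(-75) = -4800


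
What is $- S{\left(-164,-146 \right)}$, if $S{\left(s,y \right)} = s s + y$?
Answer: $-26750$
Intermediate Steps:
$S{\left(s,y \right)} = y + s^{2}$ ($S{\left(s,y \right)} = s^{2} + y = y + s^{2}$)
$- S{\left(-164,-146 \right)} = - (-146 + \left(-164\right)^{2}) = - (-146 + 26896) = \left(-1\right) 26750 = -26750$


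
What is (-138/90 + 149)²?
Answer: 4892944/225 ≈ 21746.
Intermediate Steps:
(-138/90 + 149)² = (-138*1/90 + 149)² = (-23/15 + 149)² = (2212/15)² = 4892944/225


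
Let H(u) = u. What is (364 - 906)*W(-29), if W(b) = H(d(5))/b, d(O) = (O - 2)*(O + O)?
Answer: 16260/29 ≈ 560.69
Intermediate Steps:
d(O) = 2*O*(-2 + O) (d(O) = (-2 + O)*(2*O) = 2*O*(-2 + O))
W(b) = 30/b (W(b) = (2*5*(-2 + 5))/b = (2*5*3)/b = 30/b)
(364 - 906)*W(-29) = (364 - 906)*(30/(-29)) = -16260*(-1)/29 = -542*(-30/29) = 16260/29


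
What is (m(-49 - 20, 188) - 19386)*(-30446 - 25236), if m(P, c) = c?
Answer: 1068983036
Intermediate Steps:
(m(-49 - 20, 188) - 19386)*(-30446 - 25236) = (188 - 19386)*(-30446 - 25236) = -19198*(-55682) = 1068983036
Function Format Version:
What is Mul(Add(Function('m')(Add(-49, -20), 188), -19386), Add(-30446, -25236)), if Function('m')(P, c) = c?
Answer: 1068983036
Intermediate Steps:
Mul(Add(Function('m')(Add(-49, -20), 188), -19386), Add(-30446, -25236)) = Mul(Add(188, -19386), Add(-30446, -25236)) = Mul(-19198, -55682) = 1068983036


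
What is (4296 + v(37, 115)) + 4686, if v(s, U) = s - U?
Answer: 8904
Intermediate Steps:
(4296 + v(37, 115)) + 4686 = (4296 + (37 - 1*115)) + 4686 = (4296 + (37 - 115)) + 4686 = (4296 - 78) + 4686 = 4218 + 4686 = 8904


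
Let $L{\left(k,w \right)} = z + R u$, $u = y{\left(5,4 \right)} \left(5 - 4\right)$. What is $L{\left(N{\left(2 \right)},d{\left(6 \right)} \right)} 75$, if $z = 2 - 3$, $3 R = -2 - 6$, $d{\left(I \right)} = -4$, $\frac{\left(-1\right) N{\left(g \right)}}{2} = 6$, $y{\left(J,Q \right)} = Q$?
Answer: $-875$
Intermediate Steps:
$N{\left(g \right)} = -12$ ($N{\left(g \right)} = \left(-2\right) 6 = -12$)
$u = 4$ ($u = 4 \left(5 - 4\right) = 4 \cdot 1 = 4$)
$R = - \frac{8}{3}$ ($R = \frac{-2 - 6}{3} = \frac{1}{3} \left(-8\right) = - \frac{8}{3} \approx -2.6667$)
$z = -1$ ($z = 2 - 3 = -1$)
$L{\left(k,w \right)} = - \frac{35}{3}$ ($L{\left(k,w \right)} = -1 - \frac{32}{3} = - \frac{35}{3}$)
$L{\left(N{\left(2 \right)},d{\left(6 \right)} \right)} 75 = \left(- \frac{35}{3}\right) 75 = -875$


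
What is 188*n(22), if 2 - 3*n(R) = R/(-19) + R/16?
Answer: 12737/114 ≈ 111.73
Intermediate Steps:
n(R) = ⅔ - R/304 (n(R) = ⅔ - (R/(-19) + R/16)/3 = ⅔ - (R*(-1/19) + R*(1/16))/3 = ⅔ - (-R/19 + R/16)/3 = ⅔ - R/304)
188*n(22) = 188*(⅔ - 1/304*22) = 188*(⅔ - 11/152) = 188*(271/456) = 12737/114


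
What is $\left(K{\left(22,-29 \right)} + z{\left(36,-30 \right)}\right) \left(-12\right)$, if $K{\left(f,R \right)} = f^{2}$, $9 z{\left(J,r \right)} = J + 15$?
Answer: $-5876$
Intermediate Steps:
$z{\left(J,r \right)} = \frac{5}{3} + \frac{J}{9}$ ($z{\left(J,r \right)} = \frac{J + 15}{9} = \frac{15 + J}{9} = \frac{5}{3} + \frac{J}{9}$)
$\left(K{\left(22,-29 \right)} + z{\left(36,-30 \right)}\right) \left(-12\right) = \left(22^{2} + \left(\frac{5}{3} + \frac{1}{9} \cdot 36\right)\right) \left(-12\right) = \left(484 + \left(\frac{5}{3} + 4\right)\right) \left(-12\right) = \left(484 + \frac{17}{3}\right) \left(-12\right) = \frac{1469}{3} \left(-12\right) = -5876$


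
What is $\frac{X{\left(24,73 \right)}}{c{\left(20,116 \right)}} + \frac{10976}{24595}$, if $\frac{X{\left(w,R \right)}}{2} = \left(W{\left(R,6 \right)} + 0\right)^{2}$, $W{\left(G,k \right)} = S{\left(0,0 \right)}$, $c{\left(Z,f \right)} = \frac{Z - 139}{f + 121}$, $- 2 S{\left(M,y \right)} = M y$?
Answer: $\frac{10976}{24595} \approx 0.44627$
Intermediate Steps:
$S{\left(M,y \right)} = - \frac{M y}{2}$
$c{\left(Z,f \right)} = \frac{-139 + Z}{121 + f}$
$W{\left(G,k \right)} = 0$ ($W{\left(G,k \right)} = \left(- \frac{1}{2}\right) 0 \cdot 0 = 0$)
$X{\left(w,R \right)} = 0$ ($X{\left(w,R \right)} = 2 \left(0 + 0\right)^{2} = 2 \cdot 0^{2} = 2 \cdot 0 = 0$)
$\frac{X{\left(24,73 \right)}}{c{\left(20,116 \right)}} + \frac{10976}{24595} = \frac{0}{\frac{1}{121 + 116} \left(-139 + 20\right)} + \frac{10976}{24595} = \frac{0}{\frac{1}{237} \left(-119\right)} + 10976 \cdot \frac{1}{24595} = \frac{0}{\frac{1}{237} \left(-119\right)} + \frac{10976}{24595} = \frac{0}{- \frac{119}{237}} + \frac{10976}{24595} = 0 \left(- \frac{237}{119}\right) + \frac{10976}{24595} = 0 + \frac{10976}{24595} = \frac{10976}{24595}$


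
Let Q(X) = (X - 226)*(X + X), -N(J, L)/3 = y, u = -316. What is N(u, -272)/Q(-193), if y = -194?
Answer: 291/80867 ≈ 0.0035985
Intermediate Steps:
N(J, L) = 582 (N(J, L) = -3*(-194) = 582)
Q(X) = 2*X*(-226 + X) (Q(X) = (-226 + X)*(2*X) = 2*X*(-226 + X))
N(u, -272)/Q(-193) = 582/((2*(-193)*(-226 - 193))) = 582/((2*(-193)*(-419))) = 582/161734 = 582*(1/161734) = 291/80867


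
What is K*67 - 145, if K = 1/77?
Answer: -11098/77 ≈ -144.13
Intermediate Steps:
K = 1/77 ≈ 0.012987
K*67 - 145 = (1/77)*67 - 145 = 67/77 - 145 = -11098/77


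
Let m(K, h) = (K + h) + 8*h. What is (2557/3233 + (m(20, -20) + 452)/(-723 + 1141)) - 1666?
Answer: -1124704771/675697 ≈ -1664.5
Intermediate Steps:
m(K, h) = K + 9*h
(2557/3233 + (m(20, -20) + 452)/(-723 + 1141)) - 1666 = (2557/3233 + ((20 + 9*(-20)) + 452)/(-723 + 1141)) - 1666 = (2557*(1/3233) + ((20 - 180) + 452)/418) - 1666 = (2557/3233 + (-160 + 452)*(1/418)) - 1666 = (2557/3233 + 292*(1/418)) - 1666 = (2557/3233 + 146/209) - 1666 = 1006431/675697 - 1666 = -1124704771/675697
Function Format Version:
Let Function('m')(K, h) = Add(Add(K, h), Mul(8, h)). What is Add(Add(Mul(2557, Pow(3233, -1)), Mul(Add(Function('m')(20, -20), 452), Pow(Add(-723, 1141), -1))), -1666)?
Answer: Rational(-1124704771, 675697) ≈ -1664.5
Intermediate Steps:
Function('m')(K, h) = Add(K, Mul(9, h))
Add(Add(Mul(2557, Pow(3233, -1)), Mul(Add(Function('m')(20, -20), 452), Pow(Add(-723, 1141), -1))), -1666) = Add(Add(Mul(2557, Pow(3233, -1)), Mul(Add(Add(20, Mul(9, -20)), 452), Pow(Add(-723, 1141), -1))), -1666) = Add(Add(Mul(2557, Rational(1, 3233)), Mul(Add(Add(20, -180), 452), Pow(418, -1))), -1666) = Add(Add(Rational(2557, 3233), Mul(Add(-160, 452), Rational(1, 418))), -1666) = Add(Add(Rational(2557, 3233), Mul(292, Rational(1, 418))), -1666) = Add(Add(Rational(2557, 3233), Rational(146, 209)), -1666) = Add(Rational(1006431, 675697), -1666) = Rational(-1124704771, 675697)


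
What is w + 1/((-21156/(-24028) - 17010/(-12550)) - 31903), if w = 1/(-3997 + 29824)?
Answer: 45788802058/6211212769188231 ≈ 7.3720e-6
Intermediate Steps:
w = 1/25827 ≈ 3.8719e-5
w + 1/((-21156/(-24028) - 17010/(-12550)) - 31903) = 1/25827 + 1/((-21156/(-24028) - 17010/(-12550)) - 31903) = 1/25827 + 1/((-21156*(-1/24028) - 17010*(-1/12550)) - 31903) = 1/25827 + 1/((5289/6007 + 1701/1255) - 31903) = 1/25827 + 1/(16855602/7538785 - 31903) = 1/25827 + 1/(-240493002253/7538785) = 1/25827 - 7538785/240493002253 = 45788802058/6211212769188231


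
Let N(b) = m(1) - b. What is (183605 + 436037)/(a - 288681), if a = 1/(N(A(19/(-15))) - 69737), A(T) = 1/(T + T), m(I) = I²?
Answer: -1642022176826/764991082031 ≈ -2.1465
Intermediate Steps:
A(T) = 1/(2*T)
N(b) = 1 - b (N(b) = 1² - b = 1 - b)
a = -38/2649953 (a = 1/((1 - 1/(2*(19/(-15)))) - 69737) = 1/((1 - 1/(2*(19*(-1/15)))) - 69737) = 1/((1 - 1/(2*(-19/15))) - 69737) = 1/((1 - (-15)/(2*19)) - 69737) = 1/((1 - 1*(-15/38)) - 69737) = 1/((1 + 15/38) - 69737) = 1/(53/38 - 69737) = 1/(-2649953/38) = -38/2649953 ≈ -1.4340e-5)
(183605 + 436037)/(a - 288681) = (183605 + 436037)/(-38/2649953 - 288681) = 619642/(-764991082031/2649953) = 619642*(-2649953/764991082031) = -1642022176826/764991082031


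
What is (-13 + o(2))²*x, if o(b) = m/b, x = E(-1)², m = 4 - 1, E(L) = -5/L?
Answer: 13225/4 ≈ 3306.3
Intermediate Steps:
m = 3
x = 25 (x = (-5/(-1))² = (-5*(-1))² = 5² = 25)
o(b) = 3/b
(-13 + o(2))²*x = (-13 + 3/2)²*25 = (-23/2)²*25 = (529/4)*25 = 13225/4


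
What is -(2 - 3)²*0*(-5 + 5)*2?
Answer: 0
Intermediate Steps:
-(2 - 3)²*0*(-5 + 5)*2 = -(-1)²*0*0*2 = -1*0*0 = -0*0 = -1*0 = 0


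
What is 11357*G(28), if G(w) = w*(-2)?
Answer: -635992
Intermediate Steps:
G(w) = -2*w
11357*G(28) = 11357*(-2*28) = 11357*(-56) = -635992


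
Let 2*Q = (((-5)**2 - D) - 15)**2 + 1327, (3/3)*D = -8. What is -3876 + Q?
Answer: -6101/2 ≈ -3050.5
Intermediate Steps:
D = -8
Q = 1651/2 (Q = ((((-5)**2 - 1*(-8)) - 15)**2 + 1327)/2 = (((25 + 8) - 15)**2 + 1327)/2 = ((33 - 15)**2 + 1327)/2 = (18**2 + 1327)/2 = (324 + 1327)/2 = (1/2)*1651 = 1651/2 ≈ 825.50)
-3876 + Q = -3876 + 1651/2 = -6101/2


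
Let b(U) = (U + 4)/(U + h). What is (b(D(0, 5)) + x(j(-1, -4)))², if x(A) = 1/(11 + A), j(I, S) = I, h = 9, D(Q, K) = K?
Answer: 676/1225 ≈ 0.55184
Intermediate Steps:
b(U) = (4 + U)/(9 + U) (b(U) = (U + 4)/(U + 9) = (4 + U)/(9 + U))
(b(D(0, 5)) + x(j(-1, -4)))² = ((4 + 5)/(9 + 5) + 1/(11 - 1))² = (9/14 + 1/10)² = ((1/14)*9 + ⅒)² = (9/14 + ⅒)² = (26/35)² = 676/1225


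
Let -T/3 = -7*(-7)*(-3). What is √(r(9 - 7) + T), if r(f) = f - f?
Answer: 21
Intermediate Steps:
T = 441 (T = -3*(-7*(-7))*(-3) = -147*(-3) = -3*(-147) = 441)
r(f) = 0
√(r(9 - 7) + T) = √(0 + 441) = √441 = 21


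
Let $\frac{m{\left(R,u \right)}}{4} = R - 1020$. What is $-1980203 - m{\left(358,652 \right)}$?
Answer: $-1977555$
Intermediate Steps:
$m{\left(R,u \right)} = -4080 + 4 R$ ($m{\left(R,u \right)} = 4 \left(R - 1020\right) = 4 \left(-1020 + R\right) = -4080 + 4 R$)
$-1980203 - m{\left(358,652 \right)} = -1980203 - \left(-4080 + 4 \cdot 358\right) = -1980203 - \left(-4080 + 1432\right) = -1980203 - -2648 = -1980203 + 2648 = -1977555$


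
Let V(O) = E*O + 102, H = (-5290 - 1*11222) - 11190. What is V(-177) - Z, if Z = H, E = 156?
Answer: 192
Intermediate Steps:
H = -27702 (H = (-5290 - 11222) - 11190 = -16512 - 11190 = -27702)
Z = -27702
V(O) = 102 + 156*O (V(O) = 156*O + 102 = 102 + 156*O)
V(-177) - Z = (102 + 156*(-177)) - 1*(-27702) = (102 - 27612) + 27702 = -27510 + 27702 = 192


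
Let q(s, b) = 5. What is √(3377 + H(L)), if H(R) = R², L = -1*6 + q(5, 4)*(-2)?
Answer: √3633 ≈ 60.274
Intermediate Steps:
L = -16 (L = -1*6 + 5*(-2) = -6 - 10 = -16)
√(3377 + H(L)) = √(3377 + (-16)²) = √(3377 + 256) = √3633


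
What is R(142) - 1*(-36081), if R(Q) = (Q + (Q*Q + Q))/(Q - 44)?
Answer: 1778193/49 ≈ 36290.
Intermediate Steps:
R(Q) = (Q² + 2*Q)/(-44 + Q) (R(Q) = (Q + (Q² + Q))/(-44 + Q) = (Q + (Q + Q²))/(-44 + Q) = (Q² + 2*Q)/(-44 + Q))
R(142) - 1*(-36081) = 142*(2 + 142)/(-44 + 142) - 1*(-36081) = 142*144/98 + 36081 = 142*(1/98)*144 + 36081 = 10224/49 + 36081 = 1778193/49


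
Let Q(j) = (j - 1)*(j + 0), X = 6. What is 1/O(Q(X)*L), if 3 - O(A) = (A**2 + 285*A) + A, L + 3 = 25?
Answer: -1/624357 ≈ -1.6016e-6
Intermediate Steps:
Q(j) = j*(-1 + j) (Q(j) = (-1 + j)*j = j*(-1 + j))
L = 22 (L = -3 + 25 = 22)
O(A) = 3 - A**2 - 286*A (O(A) = 3 - ((A**2 + 285*A) + A) = 3 - (A**2 + 286*A) = 3 + (-A**2 - 286*A) = 3 - A**2 - 286*A)
1/O(Q(X)*L) = 1/(3 - ((6*(-1 + 6))*22)**2 - 286*6*(-1 + 6)*22) = 1/(3 - ((6*5)*22)**2 - 286*6*5*22) = 1/(3 - (30*22)**2 - 8580*22) = 1/(3 - 1*660**2 - 286*660) = 1/(3 - 1*435600 - 188760) = 1/(3 - 435600 - 188760) = 1/(-624357) = -1/624357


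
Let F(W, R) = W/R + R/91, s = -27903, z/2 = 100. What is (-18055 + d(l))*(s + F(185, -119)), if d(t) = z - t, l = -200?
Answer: 762172864695/1547 ≈ 4.9268e+8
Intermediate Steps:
z = 200 (z = 2*100 = 200)
F(W, R) = R/91 + W/R (F(W, R) = W/R + R*(1/91) = W/R + R/91 = R/91 + W/R)
d(t) = 200 - t
(-18055 + d(l))*(s + F(185, -119)) = (-18055 + (200 - 1*(-200)))*(-27903 + ((1/91)*(-119) + 185/(-119))) = (-18055 + (200 + 200))*(-27903 + (-17/13 + 185*(-1/119))) = (-18055 + 400)*(-27903 + (-17/13 - 185/119)) = -17655*(-27903 - 4428/1547) = -17655*(-43170369/1547) = 762172864695/1547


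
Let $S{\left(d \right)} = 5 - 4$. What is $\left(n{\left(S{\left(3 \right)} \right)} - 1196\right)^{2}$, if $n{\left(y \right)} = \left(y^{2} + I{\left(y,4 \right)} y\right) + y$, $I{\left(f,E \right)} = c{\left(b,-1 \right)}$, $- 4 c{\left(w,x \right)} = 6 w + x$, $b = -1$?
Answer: $\frac{22743361}{16} \approx 1.4215 \cdot 10^{6}$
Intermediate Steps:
$c{\left(w,x \right)} = - \frac{3 w}{2} - \frac{x}{4}$ ($c{\left(w,x \right)} = - \frac{6 w + x}{4} = - \frac{x + 6 w}{4} = - \frac{3 w}{2} - \frac{x}{4}$)
$S{\left(d \right)} = 1$
$I{\left(f,E \right)} = \frac{7}{4}$ ($I{\left(f,E \right)} = \left(- \frac{3}{2}\right) \left(-1\right) - - \frac{1}{4} = \frac{3}{2} + \frac{1}{4} = \frac{7}{4}$)
$n{\left(y \right)} = y^{2} + \frac{11 y}{4}$ ($n{\left(y \right)} = \left(y^{2} + \frac{7 y}{4}\right) + y = y^{2} + \frac{11 y}{4}$)
$\left(n{\left(S{\left(3 \right)} \right)} - 1196\right)^{2} = \left(\frac{1}{4} \cdot 1 \left(11 + 4 \cdot 1\right) - 1196\right)^{2} = \left(\frac{1}{4} \cdot 1 \left(11 + 4\right) - 1196\right)^{2} = \left(\frac{1}{4} \cdot 1 \cdot 15 - 1196\right)^{2} = \left(\frac{15}{4} - 1196\right)^{2} = \left(- \frac{4769}{4}\right)^{2} = \frac{22743361}{16}$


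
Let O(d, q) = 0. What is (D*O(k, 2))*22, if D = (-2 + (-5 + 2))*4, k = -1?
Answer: 0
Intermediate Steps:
D = -20 (D = (-2 - 3)*4 = -5*4 = -20)
(D*O(k, 2))*22 = -20*0*22 = 0*22 = 0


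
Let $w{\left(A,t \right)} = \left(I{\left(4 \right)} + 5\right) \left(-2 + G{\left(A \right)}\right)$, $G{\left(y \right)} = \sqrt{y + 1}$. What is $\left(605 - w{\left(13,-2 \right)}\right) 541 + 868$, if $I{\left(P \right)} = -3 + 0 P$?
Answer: $330337 - 1082 \sqrt{14} \approx 3.2629 \cdot 10^{5}$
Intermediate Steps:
$G{\left(y \right)} = \sqrt{1 + y}$
$I{\left(P \right)} = -3$ ($I{\left(P \right)} = -3 + 0 = -3$)
$w{\left(A,t \right)} = -4 + 2 \sqrt{1 + A}$ ($w{\left(A,t \right)} = \left(-3 + 5\right) \left(-2 + \sqrt{1 + A}\right) = 2 \left(-2 + \sqrt{1 + A}\right) = -4 + 2 \sqrt{1 + A}$)
$\left(605 - w{\left(13,-2 \right)}\right) 541 + 868 = \left(605 - \left(-4 + 2 \sqrt{1 + 13}\right)\right) 541 + 868 = \left(605 - \left(-4 + 2 \sqrt{14}\right)\right) 541 + 868 = \left(605 + \left(4 - 2 \sqrt{14}\right)\right) 541 + 868 = \left(609 - 2 \sqrt{14}\right) 541 + 868 = \left(329469 - 1082 \sqrt{14}\right) + 868 = 330337 - 1082 \sqrt{14}$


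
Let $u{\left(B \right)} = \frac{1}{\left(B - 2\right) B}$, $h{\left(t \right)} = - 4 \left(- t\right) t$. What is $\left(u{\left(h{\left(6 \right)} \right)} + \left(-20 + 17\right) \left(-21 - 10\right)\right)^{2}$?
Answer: $\frac{3616329772225}{418120704} \approx 8649.0$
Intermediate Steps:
$h{\left(t \right)} = 4 t^{2}$ ($h{\left(t \right)} = 4 t t = 4 t^{2}$)
$u{\left(B \right)} = \frac{1}{B \left(-2 + B\right)}$ ($u{\left(B \right)} = \frac{1}{\left(-2 + B\right) B} = \frac{1}{B \left(-2 + B\right)}$)
$\left(u{\left(h{\left(6 \right)} \right)} + \left(-20 + 17\right) \left(-21 - 10\right)\right)^{2} = \left(\frac{1}{4 \cdot 6^{2} \left(-2 + 4 \cdot 6^{2}\right)} + \left(-20 + 17\right) \left(-21 - 10\right)\right)^{2} = \left(\frac{1}{4 \cdot 36 \left(-2 + 4 \cdot 36\right)} - -93\right)^{2} = \left(\frac{1}{144 \left(-2 + 144\right)} + 93\right)^{2} = \left(\frac{1}{144 \cdot 142} + 93\right)^{2} = \left(\frac{1}{144} \cdot \frac{1}{142} + 93\right)^{2} = \left(\frac{1}{20448} + 93\right)^{2} = \left(\frac{1901665}{20448}\right)^{2} = \frac{3616329772225}{418120704}$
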